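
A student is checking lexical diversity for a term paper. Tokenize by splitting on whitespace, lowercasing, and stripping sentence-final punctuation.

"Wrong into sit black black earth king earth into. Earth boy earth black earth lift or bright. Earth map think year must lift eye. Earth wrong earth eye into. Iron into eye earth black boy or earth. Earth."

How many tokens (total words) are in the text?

Tokens: wrong, into, sit, black, black, earth, king, earth, into, earth, boy, earth, black, earth, lift, or, bright, earth, map, think, year, must, lift, eye, earth, wrong, earth, eye, into, iron, into, eye, earth, black, boy, or, earth, earth
N = 38

38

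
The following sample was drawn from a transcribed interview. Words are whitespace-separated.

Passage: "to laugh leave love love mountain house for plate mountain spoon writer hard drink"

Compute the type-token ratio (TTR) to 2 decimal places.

N = 14 tokens, V = 12 types.
TTR = V / N = 12 / 14 = 0.86

0.86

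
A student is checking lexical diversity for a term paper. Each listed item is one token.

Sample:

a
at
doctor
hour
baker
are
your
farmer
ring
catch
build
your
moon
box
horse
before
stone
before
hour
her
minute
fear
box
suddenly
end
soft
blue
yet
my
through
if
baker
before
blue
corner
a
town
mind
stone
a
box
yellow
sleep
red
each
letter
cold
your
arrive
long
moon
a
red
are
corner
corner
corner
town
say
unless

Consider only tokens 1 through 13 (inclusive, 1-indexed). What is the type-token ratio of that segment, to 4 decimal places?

0.9231

Segment tokens 1–13: a, at, doctor, hour, baker, are, your, farmer, ring, catch, build, your, moon
Segment N = 13, segment V = 12.
TTR = 12 / 13 = 0.9231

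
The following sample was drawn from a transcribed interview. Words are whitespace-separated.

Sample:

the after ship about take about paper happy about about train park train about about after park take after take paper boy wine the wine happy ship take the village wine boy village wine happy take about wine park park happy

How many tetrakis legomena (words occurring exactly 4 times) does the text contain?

Frequencies: about:7, take:5, wine:5, happy:4, park:4, the:3, after:3, ship:2, paper:2, train:2, boy:2, village:2
Words with frequency 4: happy, park

2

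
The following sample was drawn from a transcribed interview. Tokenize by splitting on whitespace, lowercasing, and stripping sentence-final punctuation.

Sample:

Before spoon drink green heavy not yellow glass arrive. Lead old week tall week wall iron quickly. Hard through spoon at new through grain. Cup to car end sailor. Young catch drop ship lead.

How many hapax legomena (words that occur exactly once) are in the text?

26

Frequencies: spoon:2, lead:2, week:2, through:2, before:1, drink:1, green:1, heavy:1, not:1, yellow:1, glass:1, arrive:1, old:1, tall:1, wall:1, iron:1, quickly:1, hard:1, at:1, new:1, … (10 more, each freq 1)
Hapax (freq=1): arrive, at, before, car, catch, cup, drink, drop, end, glass, grain, green, hard, heavy, iron, new, not, old, quickly, sailor, ship, tall, to, wall, yellow, young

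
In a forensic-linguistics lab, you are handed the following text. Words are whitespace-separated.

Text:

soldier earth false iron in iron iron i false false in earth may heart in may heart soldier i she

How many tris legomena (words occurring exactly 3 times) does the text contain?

Frequencies: false:3, iron:3, in:3, soldier:2, earth:2, i:2, may:2, heart:2, she:1
Words with frequency 3: false, in, iron

3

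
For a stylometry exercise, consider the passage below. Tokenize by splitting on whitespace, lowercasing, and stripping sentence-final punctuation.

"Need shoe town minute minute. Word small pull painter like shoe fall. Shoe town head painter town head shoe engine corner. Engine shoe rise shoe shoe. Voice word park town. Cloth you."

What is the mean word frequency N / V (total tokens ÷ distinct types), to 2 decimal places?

1.78

N = 32 tokens, V = 18 types.
Mean frequency = N / V = 32 / 18 = 1.78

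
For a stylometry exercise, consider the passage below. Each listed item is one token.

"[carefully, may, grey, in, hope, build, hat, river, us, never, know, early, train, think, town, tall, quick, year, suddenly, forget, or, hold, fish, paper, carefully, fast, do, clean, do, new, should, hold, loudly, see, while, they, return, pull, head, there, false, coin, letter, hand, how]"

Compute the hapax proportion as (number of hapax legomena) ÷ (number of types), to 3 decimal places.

Frequencies: carefully:2, hold:2, do:2, may:1, grey:1, in:1, hope:1, build:1, hat:1, river:1, us:1, never:1, know:1, early:1, train:1, think:1, town:1, tall:1, quick:1, year:1, … (22 more, each freq 1)
Hapax count = 39; type count = 42.
Ratio = 39 / 42 = 0.929

0.929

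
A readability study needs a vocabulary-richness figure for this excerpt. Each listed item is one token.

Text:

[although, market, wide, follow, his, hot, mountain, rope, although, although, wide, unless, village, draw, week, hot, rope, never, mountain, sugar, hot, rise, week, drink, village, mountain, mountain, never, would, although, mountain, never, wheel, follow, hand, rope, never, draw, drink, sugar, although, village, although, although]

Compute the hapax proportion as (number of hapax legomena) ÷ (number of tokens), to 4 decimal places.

0.1591

Frequencies: although:7, mountain:5, never:4, hot:3, rope:3, village:3, wide:2, follow:2, draw:2, week:2, sugar:2, drink:2, market:1, his:1, unless:1, rise:1, would:1, wheel:1, hand:1
Hapax count = 7; token count = 44.
Ratio = 7 / 44 = 0.1591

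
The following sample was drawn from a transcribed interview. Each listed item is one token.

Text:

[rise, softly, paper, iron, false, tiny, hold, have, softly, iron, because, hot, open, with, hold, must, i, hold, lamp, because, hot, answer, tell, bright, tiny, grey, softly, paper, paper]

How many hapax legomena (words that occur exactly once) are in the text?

Frequencies: softly:3, paper:3, hold:3, iron:2, tiny:2, because:2, hot:2, rise:1, false:1, have:1, open:1, with:1, must:1, i:1, lamp:1, answer:1, tell:1, bright:1, grey:1
Hapax (freq=1): answer, bright, false, grey, have, i, lamp, must, open, rise, tell, with

12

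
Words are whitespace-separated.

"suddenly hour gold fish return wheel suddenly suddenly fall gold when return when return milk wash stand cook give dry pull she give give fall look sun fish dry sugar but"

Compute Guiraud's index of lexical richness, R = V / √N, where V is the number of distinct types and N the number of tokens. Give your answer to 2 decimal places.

3.59

N = 31, V = 20.
√N = 5.567764
R = 20 / 5.567764 = 3.59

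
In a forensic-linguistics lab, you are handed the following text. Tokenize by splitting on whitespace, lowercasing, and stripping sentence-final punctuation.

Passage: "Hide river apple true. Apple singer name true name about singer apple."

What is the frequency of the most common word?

Frequencies: apple:3, true:2, singer:2, name:2, hide:1, river:1, about:1
Most common: 'apple' with frequency 3.

3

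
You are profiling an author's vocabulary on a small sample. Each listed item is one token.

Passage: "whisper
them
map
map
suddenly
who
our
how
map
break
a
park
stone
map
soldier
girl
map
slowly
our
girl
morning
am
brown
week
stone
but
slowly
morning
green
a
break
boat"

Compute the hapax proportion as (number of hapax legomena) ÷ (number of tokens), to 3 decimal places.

Frequencies: map:5, our:2, break:2, a:2, stone:2, girl:2, slowly:2, morning:2, whisper:1, them:1, suddenly:1, who:1, how:1, park:1, soldier:1, am:1, brown:1, week:1, but:1, green:1, … (1 more, each freq 1)
Hapax count = 13; token count = 32.
Ratio = 13 / 32 = 0.406

0.406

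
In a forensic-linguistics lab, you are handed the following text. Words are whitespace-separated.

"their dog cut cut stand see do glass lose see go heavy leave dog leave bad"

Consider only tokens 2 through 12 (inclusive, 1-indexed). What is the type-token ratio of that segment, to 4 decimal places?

Segment tokens 2–12: dog, cut, cut, stand, see, do, glass, lose, see, go, heavy
Segment N = 11, segment V = 9.
TTR = 9 / 11 = 0.8182

0.8182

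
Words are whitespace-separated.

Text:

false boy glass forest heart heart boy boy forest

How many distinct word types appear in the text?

5

Distinct types: {boy, false, forest, glass, heart}
V = 5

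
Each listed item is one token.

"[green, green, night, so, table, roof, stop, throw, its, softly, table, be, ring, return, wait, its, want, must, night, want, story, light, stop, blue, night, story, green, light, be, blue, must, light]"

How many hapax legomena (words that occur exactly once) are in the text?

Frequencies: green:3, night:3, light:3, table:2, stop:2, its:2, be:2, want:2, must:2, story:2, blue:2, so:1, roof:1, throw:1, softly:1, ring:1, return:1, wait:1
Hapax (freq=1): return, ring, roof, so, softly, throw, wait

7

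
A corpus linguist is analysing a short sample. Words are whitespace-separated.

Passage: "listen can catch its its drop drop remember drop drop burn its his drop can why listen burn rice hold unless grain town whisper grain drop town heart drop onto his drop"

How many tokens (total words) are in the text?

32

Tokens: listen, can, catch, its, its, drop, drop, remember, drop, drop, burn, its, his, drop, can, why, listen, burn, rice, hold, unless, grain, town, whisper, grain, drop, town, heart, drop, onto, his, drop
N = 32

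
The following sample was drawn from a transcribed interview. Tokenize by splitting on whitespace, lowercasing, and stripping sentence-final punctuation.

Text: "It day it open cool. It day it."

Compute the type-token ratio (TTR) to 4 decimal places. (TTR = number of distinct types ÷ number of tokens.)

0.5000

N = 8 tokens, V = 4 types.
TTR = V / N = 4 / 8 = 0.5000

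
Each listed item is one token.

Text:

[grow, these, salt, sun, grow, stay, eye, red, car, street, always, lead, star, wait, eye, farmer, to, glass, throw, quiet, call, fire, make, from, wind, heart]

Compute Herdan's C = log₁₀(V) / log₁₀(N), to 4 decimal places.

0.9754

N = 26, V = 24.
log₁₀(V) = 1.380211, log₁₀(N) = 1.414973
C = 1.380211 / 1.414973 = 0.9754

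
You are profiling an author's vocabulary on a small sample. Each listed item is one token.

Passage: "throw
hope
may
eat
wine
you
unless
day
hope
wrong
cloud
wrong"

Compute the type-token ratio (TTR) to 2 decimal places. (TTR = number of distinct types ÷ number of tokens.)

0.83

N = 12 tokens, V = 10 types.
TTR = V / N = 10 / 12 = 0.83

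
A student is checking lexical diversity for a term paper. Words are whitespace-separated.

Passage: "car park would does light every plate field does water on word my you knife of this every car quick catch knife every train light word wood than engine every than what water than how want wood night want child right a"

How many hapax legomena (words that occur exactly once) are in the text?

19

Frequencies: every:4, than:3, car:2, does:2, light:2, water:2, word:2, knife:2, wood:2, want:2, park:1, would:1, plate:1, field:1, on:1, my:1, you:1, of:1, this:1, quick:1, … (9 more, each freq 1)
Hapax (freq=1): a, catch, child, engine, field, how, my, night, of, on, park, plate, quick, right, this, train, what, would, you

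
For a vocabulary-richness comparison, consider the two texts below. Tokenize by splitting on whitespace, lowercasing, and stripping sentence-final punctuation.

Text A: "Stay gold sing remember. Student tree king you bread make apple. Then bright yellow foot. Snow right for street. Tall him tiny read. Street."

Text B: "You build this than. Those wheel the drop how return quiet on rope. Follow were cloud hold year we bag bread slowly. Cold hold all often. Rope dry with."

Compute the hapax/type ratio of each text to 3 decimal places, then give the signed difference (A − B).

A: hapax=22, V=23, ratio=0.957
B: hapax=25, V=27, ratio=0.926
Difference = 0.957 − 0.926 = 0.031

0.031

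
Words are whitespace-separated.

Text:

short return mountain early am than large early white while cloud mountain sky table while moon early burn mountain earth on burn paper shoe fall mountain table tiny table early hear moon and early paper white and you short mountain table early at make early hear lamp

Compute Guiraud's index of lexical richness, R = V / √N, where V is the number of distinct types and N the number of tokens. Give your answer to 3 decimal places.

N = 47, V = 26.
√N = 6.855655
R = 26 / 6.855655 = 3.792

3.792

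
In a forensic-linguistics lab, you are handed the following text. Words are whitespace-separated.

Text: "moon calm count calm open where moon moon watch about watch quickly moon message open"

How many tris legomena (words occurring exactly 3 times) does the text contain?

Frequencies: moon:4, calm:2, open:2, watch:2, count:1, where:1, about:1, quickly:1, message:1
Words with frequency 3: (none)

0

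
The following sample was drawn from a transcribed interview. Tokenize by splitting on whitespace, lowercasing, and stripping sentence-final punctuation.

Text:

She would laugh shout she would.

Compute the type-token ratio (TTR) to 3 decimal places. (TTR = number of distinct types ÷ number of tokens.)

N = 6 tokens, V = 4 types.
TTR = V / N = 4 / 6 = 0.667

0.667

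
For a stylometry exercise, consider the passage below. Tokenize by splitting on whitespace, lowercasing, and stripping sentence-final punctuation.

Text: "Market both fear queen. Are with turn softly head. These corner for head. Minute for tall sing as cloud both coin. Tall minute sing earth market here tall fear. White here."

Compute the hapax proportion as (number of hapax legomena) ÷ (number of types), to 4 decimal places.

0.5714

Frequencies: tall:3, market:2, both:2, fear:2, head:2, for:2, minute:2, sing:2, here:2, queen:1, are:1, with:1, turn:1, softly:1, these:1, corner:1, as:1, cloud:1, coin:1, earth:1, … (1 more, each freq 1)
Hapax count = 12; type count = 21.
Ratio = 12 / 21 = 0.5714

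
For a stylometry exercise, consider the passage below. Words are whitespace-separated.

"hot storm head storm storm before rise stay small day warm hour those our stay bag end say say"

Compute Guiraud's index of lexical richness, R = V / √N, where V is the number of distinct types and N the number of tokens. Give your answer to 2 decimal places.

3.44

N = 19, V = 15.
√N = 4.358899
R = 15 / 4.358899 = 3.44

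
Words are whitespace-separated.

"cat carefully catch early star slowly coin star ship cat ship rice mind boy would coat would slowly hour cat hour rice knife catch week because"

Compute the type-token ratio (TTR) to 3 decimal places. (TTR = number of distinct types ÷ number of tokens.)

N = 26 tokens, V = 17 types.
TTR = V / N = 17 / 26 = 0.654

0.654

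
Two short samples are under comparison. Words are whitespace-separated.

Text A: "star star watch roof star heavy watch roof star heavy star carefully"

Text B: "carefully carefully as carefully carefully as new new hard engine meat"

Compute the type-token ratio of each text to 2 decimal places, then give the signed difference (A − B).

TTR(A) = 5/12 = 0.42
TTR(B) = 6/11 = 0.55
Difference = 0.42 − 0.55 = -0.13

-0.13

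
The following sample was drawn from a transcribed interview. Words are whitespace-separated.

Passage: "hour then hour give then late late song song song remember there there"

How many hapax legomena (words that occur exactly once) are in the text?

2

Frequencies: song:3, hour:2, then:2, late:2, there:2, give:1, remember:1
Hapax (freq=1): give, remember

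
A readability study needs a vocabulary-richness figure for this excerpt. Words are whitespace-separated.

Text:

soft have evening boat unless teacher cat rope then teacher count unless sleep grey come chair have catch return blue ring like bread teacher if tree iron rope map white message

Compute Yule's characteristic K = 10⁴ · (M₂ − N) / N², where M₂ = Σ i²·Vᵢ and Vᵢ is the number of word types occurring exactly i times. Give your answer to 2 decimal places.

124.87

Frequencies: teacher:3, have:2, unless:2, rope:2, soft:1, evening:1, boat:1, cat:1, then:1, count:1, sleep:1, grey:1, come:1, chair:1, catch:1, return:1, blue:1, ring:1, like:1, bread:1, … (6 more, each freq 1)
N = 31. Frequency spectrum: V_1=22, V_2=3, V_3=1
M₂ = 1²·22 + 2²·3 + 3²·1 = 43
K = 10000 × (43 − 31) / 31² = 124.87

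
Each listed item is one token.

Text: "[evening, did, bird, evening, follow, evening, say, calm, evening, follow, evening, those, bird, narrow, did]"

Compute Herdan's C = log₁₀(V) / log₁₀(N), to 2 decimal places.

N = 15, V = 8.
log₁₀(V) = 0.903090, log₁₀(N) = 1.176091
C = 0.903090 / 1.176091 = 0.77

0.77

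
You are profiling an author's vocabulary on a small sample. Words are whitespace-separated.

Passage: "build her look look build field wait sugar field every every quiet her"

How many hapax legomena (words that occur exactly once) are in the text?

Frequencies: build:2, her:2, look:2, field:2, every:2, wait:1, sugar:1, quiet:1
Hapax (freq=1): quiet, sugar, wait

3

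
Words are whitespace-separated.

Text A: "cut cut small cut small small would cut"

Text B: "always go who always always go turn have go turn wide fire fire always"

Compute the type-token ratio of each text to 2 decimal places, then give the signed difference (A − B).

-0.12

TTR(A) = 3/8 = 0.38
TTR(B) = 7/14 = 0.50
Difference = 0.38 − 0.50 = -0.12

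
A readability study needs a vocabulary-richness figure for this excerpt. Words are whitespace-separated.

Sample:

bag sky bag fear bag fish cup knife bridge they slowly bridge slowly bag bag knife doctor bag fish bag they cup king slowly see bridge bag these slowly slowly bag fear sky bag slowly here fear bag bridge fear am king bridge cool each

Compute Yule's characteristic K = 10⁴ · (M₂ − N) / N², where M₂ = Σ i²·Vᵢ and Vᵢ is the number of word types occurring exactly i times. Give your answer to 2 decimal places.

908.64

Frequencies: bag:11, slowly:6, bridge:5, fear:4, sky:2, fish:2, cup:2, knife:2, they:2, king:2, doctor:1, see:1, these:1, here:1, am:1, cool:1, each:1
N = 45. Frequency spectrum: V_1=7, V_2=6, V_4=1, V_5=1, V_6=1, V_11=1
M₂ = 1²·7 + 2²·6 + 4²·1 + 5²·1 + 6²·1 + 11²·1 = 229
K = 10000 × (229 − 45) / 45² = 908.64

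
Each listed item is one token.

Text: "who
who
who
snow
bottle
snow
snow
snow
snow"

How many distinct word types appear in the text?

Distinct types: {bottle, snow, who}
V = 3

3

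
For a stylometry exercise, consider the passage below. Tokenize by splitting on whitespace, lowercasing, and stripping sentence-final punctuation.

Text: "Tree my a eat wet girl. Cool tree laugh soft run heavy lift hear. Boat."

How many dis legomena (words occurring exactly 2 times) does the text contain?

Frequencies: tree:2, my:1, a:1, eat:1, wet:1, girl:1, cool:1, laugh:1, soft:1, run:1, heavy:1, lift:1, hear:1, boat:1
Words with frequency 2: tree

1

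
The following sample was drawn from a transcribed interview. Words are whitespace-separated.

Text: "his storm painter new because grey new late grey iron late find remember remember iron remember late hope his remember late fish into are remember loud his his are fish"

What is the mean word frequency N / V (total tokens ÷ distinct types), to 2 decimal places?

N = 30 tokens, V = 15 types.
Mean frequency = N / V = 30 / 15 = 2.00

2.00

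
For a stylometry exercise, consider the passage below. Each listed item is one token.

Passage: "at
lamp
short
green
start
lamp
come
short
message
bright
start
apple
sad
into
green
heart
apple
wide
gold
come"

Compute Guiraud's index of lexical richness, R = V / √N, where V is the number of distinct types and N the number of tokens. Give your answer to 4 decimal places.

3.1305

N = 20, V = 14.
√N = 4.472136
R = 14 / 4.472136 = 3.1305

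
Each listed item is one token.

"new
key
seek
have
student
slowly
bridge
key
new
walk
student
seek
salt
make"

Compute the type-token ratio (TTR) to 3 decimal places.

N = 14 tokens, V = 10 types.
TTR = V / N = 10 / 14 = 0.714

0.714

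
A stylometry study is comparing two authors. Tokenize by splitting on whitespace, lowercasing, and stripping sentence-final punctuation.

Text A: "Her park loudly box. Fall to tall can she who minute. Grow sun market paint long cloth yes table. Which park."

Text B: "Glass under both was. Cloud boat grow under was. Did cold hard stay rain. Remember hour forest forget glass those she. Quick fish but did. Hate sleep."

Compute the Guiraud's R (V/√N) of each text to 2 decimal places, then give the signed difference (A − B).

A: V=20, N=21, R=4.36
B: V=23, N=27, R=4.43
Difference = 4.36 − 4.43 = -0.07

-0.07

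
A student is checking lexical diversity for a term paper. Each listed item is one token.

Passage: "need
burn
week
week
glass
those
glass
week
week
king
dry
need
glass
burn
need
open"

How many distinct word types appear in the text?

Distinct types: {burn, dry, glass, king, need, open, those, week}
V = 8

8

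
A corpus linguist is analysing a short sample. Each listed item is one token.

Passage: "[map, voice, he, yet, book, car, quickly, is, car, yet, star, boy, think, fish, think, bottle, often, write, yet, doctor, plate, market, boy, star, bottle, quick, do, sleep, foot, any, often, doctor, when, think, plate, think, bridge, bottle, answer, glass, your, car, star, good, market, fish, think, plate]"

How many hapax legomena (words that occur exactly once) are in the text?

Frequencies: think:5, yet:3, car:3, star:3, bottle:3, plate:3, boy:2, fish:2, often:2, doctor:2, market:2, map:1, voice:1, he:1, book:1, quickly:1, is:1, write:1, quick:1, do:1, … (9 more, each freq 1)
Hapax (freq=1): answer, any, book, bridge, do, foot, glass, good, he, is, map, quick, quickly, sleep, voice, when, write, your

18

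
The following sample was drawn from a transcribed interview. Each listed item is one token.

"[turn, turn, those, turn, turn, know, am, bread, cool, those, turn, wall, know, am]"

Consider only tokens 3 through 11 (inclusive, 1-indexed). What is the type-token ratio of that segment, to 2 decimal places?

0.67

Segment tokens 3–11: those, turn, turn, know, am, bread, cool, those, turn
Segment N = 9, segment V = 6.
TTR = 6 / 9 = 0.67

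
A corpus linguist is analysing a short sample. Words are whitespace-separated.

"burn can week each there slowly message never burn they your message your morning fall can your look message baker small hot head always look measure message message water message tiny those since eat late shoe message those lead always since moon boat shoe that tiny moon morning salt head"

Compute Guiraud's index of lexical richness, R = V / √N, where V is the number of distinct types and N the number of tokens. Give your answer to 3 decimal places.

N = 50, V = 31.
√N = 7.071068
R = 31 / 7.071068 = 4.384

4.384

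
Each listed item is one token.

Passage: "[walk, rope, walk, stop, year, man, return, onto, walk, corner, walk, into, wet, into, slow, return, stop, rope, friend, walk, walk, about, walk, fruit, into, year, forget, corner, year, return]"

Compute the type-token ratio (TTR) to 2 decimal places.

N = 30 tokens, V = 15 types.
TTR = V / N = 15 / 30 = 0.50

0.50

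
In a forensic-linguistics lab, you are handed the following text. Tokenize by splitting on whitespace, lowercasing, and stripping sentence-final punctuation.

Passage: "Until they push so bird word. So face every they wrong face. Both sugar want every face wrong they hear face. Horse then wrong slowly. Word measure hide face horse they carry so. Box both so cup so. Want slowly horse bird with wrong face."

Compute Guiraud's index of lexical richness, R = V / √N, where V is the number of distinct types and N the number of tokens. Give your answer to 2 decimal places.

N = 45, V = 22.
√N = 6.708204
R = 22 / 6.708204 = 3.28

3.28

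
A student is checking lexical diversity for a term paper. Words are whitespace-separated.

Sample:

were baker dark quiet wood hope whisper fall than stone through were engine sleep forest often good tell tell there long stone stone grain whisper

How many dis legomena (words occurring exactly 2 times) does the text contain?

3

Frequencies: stone:3, were:2, whisper:2, tell:2, baker:1, dark:1, quiet:1, wood:1, hope:1, fall:1, than:1, through:1, engine:1, sleep:1, forest:1, often:1, good:1, there:1, long:1, grain:1
Words with frequency 2: tell, were, whisper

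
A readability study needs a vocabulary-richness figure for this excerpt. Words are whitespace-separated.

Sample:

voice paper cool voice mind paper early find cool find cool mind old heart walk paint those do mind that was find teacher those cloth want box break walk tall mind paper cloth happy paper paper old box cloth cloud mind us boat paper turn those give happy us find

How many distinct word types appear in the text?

26

Distinct types: {boat, box, break, cloth, cloud, cool, do, early, find, give, happy, heart, mind, old, paint, paper, tall, teacher, that, those, turn, us, voice, walk, want, was}
V = 26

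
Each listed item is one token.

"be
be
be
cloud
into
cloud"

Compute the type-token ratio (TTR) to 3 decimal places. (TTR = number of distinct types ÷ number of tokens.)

N = 6 tokens, V = 3 types.
TTR = V / N = 3 / 6 = 0.500

0.500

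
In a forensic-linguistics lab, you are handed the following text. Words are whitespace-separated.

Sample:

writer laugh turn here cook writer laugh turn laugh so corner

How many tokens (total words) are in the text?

11

Tokens: writer, laugh, turn, here, cook, writer, laugh, turn, laugh, so, corner
N = 11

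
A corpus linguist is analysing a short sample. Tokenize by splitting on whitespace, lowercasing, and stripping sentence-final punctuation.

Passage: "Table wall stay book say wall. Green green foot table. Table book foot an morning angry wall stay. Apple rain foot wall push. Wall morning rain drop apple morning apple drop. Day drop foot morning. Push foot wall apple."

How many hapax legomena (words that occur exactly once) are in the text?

4

Frequencies: wall:6, foot:5, morning:4, apple:4, table:3, drop:3, stay:2, book:2, green:2, rain:2, push:2, say:1, an:1, angry:1, day:1
Hapax (freq=1): an, angry, day, say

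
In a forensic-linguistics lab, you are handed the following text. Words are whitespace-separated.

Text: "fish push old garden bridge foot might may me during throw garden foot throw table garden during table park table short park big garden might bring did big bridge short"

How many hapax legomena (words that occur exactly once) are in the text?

7

Frequencies: garden:4, table:3, bridge:2, foot:2, might:2, during:2, throw:2, park:2, short:2, big:2, fish:1, push:1, old:1, may:1, me:1, bring:1, did:1
Hapax (freq=1): bring, did, fish, may, me, old, push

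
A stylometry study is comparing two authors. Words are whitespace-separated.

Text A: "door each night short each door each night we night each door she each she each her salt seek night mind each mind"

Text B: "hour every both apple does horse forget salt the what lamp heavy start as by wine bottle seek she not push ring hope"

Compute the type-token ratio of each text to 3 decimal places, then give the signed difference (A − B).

-0.565

TTR(A) = 10/23 = 0.435
TTR(B) = 23/23 = 1.000
Difference = 0.435 − 1.000 = -0.565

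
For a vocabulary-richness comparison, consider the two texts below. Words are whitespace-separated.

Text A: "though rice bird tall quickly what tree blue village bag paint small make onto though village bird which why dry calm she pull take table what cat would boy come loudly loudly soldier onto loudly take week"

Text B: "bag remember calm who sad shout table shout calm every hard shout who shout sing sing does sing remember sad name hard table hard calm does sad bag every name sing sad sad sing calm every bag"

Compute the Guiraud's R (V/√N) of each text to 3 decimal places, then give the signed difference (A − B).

2.795

A: V=29, N=37, R=4.768
B: V=12, N=37, R=1.973
Difference = 4.768 − 1.973 = 2.795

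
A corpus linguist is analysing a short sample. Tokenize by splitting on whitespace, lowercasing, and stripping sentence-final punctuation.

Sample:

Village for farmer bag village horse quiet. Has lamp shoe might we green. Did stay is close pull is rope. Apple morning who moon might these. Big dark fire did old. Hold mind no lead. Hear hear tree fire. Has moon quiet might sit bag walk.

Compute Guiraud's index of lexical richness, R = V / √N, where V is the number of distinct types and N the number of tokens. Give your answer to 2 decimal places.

N = 46, V = 35.
√N = 6.782330
R = 35 / 6.782330 = 5.16

5.16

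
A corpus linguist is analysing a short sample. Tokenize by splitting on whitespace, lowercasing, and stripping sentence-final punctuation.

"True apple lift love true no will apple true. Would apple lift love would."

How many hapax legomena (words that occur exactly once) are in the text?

2

Frequencies: true:3, apple:3, lift:2, love:2, would:2, no:1, will:1
Hapax (freq=1): no, will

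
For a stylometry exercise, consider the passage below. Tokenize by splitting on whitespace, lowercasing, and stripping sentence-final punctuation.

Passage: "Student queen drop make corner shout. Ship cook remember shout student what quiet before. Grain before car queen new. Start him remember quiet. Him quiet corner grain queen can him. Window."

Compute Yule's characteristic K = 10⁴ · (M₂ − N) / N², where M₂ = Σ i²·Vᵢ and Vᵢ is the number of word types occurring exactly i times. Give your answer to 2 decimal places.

312.17

Frequencies: queen:3, quiet:3, him:3, student:2, corner:2, shout:2, remember:2, before:2, grain:2, drop:1, make:1, ship:1, cook:1, what:1, car:1, new:1, start:1, can:1, window:1
N = 31. Frequency spectrum: V_1=10, V_2=6, V_3=3
M₂ = 1²·10 + 2²·6 + 3²·3 = 61
K = 10000 × (61 − 31) / 31² = 312.17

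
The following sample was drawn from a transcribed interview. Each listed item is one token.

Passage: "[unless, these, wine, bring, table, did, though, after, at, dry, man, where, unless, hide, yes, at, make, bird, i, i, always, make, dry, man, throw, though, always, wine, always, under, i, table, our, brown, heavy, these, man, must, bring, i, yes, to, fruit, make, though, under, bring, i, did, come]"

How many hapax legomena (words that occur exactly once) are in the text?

Frequencies: i:5, bring:3, though:3, man:3, make:3, always:3, unless:2, these:2, wine:2, table:2, did:2, at:2, dry:2, yes:2, under:2, after:1, where:1, hide:1, bird:1, throw:1, … (7 more, each freq 1)
Hapax (freq=1): after, bird, brown, come, fruit, heavy, hide, must, our, throw, to, where

12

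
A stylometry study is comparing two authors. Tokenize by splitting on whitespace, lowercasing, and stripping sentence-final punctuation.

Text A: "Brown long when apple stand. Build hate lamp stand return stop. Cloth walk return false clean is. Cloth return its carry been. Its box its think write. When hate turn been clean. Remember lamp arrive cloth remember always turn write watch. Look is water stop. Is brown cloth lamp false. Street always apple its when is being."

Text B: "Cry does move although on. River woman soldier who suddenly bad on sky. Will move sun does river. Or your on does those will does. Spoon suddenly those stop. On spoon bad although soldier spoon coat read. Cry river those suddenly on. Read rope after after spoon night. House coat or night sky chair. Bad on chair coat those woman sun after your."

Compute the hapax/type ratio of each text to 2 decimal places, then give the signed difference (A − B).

A: hapax=12, V=30, ratio=0.40
B: hapax=4, V=26, ratio=0.15
Difference = 0.40 − 0.15 = 0.25

0.25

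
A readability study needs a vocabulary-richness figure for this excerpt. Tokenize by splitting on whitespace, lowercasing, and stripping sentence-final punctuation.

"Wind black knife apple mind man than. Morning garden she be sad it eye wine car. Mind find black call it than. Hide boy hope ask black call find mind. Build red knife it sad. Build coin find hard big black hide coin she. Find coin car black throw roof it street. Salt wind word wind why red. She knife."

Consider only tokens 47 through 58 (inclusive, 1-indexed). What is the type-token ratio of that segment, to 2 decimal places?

Segment tokens 47–58: car, black, throw, roof, it, street, salt, wind, word, wind, why, red
Segment N = 12, segment V = 11.
TTR = 11 / 12 = 0.92

0.92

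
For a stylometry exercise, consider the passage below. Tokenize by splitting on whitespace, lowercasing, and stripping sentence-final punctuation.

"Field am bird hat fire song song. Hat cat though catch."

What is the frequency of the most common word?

2

Frequencies: hat:2, song:2, field:1, am:1, bird:1, fire:1, cat:1, though:1, catch:1
Most common: 'hat' with frequency 2.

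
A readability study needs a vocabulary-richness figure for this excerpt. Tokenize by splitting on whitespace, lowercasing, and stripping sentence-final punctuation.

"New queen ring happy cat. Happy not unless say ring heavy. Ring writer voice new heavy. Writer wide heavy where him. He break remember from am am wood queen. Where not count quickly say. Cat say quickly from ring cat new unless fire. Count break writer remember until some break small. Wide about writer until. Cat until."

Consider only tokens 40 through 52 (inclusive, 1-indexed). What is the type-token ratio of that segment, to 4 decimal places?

0.9231

Segment tokens 40–52: cat, new, unless, fire, count, break, writer, remember, until, some, break, small, wide
Segment N = 13, segment V = 12.
TTR = 12 / 13 = 0.9231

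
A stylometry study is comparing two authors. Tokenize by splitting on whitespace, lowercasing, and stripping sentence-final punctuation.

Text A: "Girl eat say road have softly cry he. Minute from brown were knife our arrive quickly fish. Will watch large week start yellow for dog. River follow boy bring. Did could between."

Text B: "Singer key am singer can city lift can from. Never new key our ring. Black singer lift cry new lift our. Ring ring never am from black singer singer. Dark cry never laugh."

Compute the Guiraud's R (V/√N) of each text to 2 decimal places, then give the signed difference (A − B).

A: V=32, N=32, R=5.66
B: V=15, N=33, R=2.61
Difference = 5.66 − 2.61 = 3.05

3.05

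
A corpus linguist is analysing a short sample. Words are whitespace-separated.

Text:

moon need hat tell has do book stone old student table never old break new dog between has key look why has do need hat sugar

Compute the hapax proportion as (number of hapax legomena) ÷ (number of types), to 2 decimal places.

Frequencies: has:3, need:2, hat:2, do:2, old:2, moon:1, tell:1, book:1, stone:1, student:1, table:1, never:1, break:1, new:1, dog:1, between:1, key:1, look:1, why:1, sugar:1
Hapax count = 15; type count = 20.
Ratio = 15 / 20 = 0.75

0.75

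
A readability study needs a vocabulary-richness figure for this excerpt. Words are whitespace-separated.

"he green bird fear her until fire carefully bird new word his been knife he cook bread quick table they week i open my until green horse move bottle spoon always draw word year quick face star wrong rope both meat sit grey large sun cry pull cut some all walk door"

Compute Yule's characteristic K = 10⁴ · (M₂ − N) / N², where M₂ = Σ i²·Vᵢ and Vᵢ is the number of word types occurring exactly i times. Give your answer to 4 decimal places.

Frequencies: he:2, green:2, bird:2, until:2, word:2, quick:2, fear:1, her:1, fire:1, carefully:1, new:1, his:1, been:1, knife:1, cook:1, bread:1, table:1, they:1, week:1, i:1, … (26 more, each freq 1)
N = 52. Frequency spectrum: V_1=40, V_2=6
M₂ = 1²·40 + 2²·6 = 64
K = 10000 × (64 − 52) / 52² = 44.3787

44.3787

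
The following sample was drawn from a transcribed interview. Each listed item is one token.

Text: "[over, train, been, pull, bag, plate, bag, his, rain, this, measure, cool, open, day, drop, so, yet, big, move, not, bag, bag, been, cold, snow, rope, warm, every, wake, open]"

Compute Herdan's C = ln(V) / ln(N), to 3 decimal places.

N = 30, V = 25.
ln(V) = 3.218876, ln(N) = 3.401197
C = 3.218876 / 3.401197 = 0.946

0.946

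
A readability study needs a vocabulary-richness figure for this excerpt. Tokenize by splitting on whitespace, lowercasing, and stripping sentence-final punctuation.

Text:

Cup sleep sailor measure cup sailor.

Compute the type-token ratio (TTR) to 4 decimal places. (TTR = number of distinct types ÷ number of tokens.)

0.6667

N = 6 tokens, V = 4 types.
TTR = V / N = 4 / 6 = 0.6667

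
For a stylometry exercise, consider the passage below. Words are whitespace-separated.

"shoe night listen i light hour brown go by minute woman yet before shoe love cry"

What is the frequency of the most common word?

Frequencies: shoe:2, night:1, listen:1, i:1, light:1, hour:1, brown:1, go:1, by:1, minute:1, woman:1, yet:1, before:1, love:1, cry:1
Most common: 'shoe' with frequency 2.

2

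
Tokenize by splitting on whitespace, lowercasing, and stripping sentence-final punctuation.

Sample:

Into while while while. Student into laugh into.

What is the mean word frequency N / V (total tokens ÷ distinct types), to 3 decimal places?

N = 8 tokens, V = 4 types.
Mean frequency = N / V = 8 / 4 = 2.000

2.000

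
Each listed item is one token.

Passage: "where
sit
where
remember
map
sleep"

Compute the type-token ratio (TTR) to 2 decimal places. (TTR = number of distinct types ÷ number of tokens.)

0.83

N = 6 tokens, V = 5 types.
TTR = V / N = 5 / 6 = 0.83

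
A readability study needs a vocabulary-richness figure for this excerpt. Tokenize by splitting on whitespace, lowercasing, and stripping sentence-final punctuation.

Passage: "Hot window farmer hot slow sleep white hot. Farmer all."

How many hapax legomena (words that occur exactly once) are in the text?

5

Frequencies: hot:3, farmer:2, window:1, slow:1, sleep:1, white:1, all:1
Hapax (freq=1): all, sleep, slow, white, window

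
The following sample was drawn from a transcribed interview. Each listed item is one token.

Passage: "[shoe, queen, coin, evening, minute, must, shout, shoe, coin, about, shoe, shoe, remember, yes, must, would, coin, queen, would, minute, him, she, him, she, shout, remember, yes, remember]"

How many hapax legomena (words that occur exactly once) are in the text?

Frequencies: shoe:4, coin:3, remember:3, queen:2, minute:2, must:2, shout:2, yes:2, would:2, him:2, she:2, evening:1, about:1
Hapax (freq=1): about, evening

2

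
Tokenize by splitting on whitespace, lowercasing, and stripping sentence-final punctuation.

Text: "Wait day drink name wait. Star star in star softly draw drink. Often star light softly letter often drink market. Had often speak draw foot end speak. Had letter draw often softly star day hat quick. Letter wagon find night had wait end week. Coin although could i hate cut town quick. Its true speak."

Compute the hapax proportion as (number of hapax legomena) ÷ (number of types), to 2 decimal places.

0.61

Frequencies: star:5, often:4, wait:3, drink:3, softly:3, draw:3, letter:3, had:3, speak:3, day:2, end:2, quick:2, name:1, in:1, light:1, market:1, foot:1, hat:1, wagon:1, find:1, … (11 more, each freq 1)
Hapax count = 19; type count = 31.
Ratio = 19 / 31 = 0.61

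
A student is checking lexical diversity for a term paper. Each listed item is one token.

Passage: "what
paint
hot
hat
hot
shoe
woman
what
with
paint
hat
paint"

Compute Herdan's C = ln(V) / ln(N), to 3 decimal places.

0.783

N = 12, V = 7.
ln(V) = 1.945910, ln(N) = 2.484907
C = 1.945910 / 2.484907 = 0.783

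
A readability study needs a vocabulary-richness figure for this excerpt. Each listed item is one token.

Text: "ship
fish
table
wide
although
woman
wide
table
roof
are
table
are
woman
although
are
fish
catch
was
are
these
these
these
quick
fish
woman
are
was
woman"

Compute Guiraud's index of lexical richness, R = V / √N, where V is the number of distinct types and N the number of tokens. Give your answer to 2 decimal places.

2.27

N = 28, V = 12.
√N = 5.291503
R = 12 / 5.291503 = 2.27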